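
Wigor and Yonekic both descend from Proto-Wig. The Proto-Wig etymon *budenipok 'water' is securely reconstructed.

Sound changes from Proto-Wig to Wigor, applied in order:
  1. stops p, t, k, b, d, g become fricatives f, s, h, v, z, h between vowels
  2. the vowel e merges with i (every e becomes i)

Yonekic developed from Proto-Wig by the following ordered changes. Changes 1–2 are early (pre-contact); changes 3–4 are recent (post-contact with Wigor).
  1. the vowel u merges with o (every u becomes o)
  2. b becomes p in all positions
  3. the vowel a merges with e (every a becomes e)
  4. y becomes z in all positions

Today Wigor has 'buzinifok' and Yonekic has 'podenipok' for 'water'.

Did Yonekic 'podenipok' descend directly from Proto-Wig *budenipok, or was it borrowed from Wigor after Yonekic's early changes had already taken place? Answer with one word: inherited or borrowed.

inherited

If inherited, *budenipok would pass through all of Yonekic's changes:
Yonekic: start from *budenipok.
  rule 1 (vowel merger): budenipok → bodenipok
  rule 2 (unconditioned shift): bodenipok → podenipok
  rule 3: no change — podenipok
  rule 4: no change — podenipok
  ⇒ Yonekic podenipok
If borrowed from Wigor 'buzinifok' after the early changes, it would undergo only the recent ones:
  rule 3 (vowel merger): no change (buzinifok)
  rule 4 (unconditioned shift): no change (buzinifok)
  ⇒ as a loan: buzinifok
Yonekic 'podenipok' matches the inherited outcome exactly, so it is an inherited cognate, not a loan.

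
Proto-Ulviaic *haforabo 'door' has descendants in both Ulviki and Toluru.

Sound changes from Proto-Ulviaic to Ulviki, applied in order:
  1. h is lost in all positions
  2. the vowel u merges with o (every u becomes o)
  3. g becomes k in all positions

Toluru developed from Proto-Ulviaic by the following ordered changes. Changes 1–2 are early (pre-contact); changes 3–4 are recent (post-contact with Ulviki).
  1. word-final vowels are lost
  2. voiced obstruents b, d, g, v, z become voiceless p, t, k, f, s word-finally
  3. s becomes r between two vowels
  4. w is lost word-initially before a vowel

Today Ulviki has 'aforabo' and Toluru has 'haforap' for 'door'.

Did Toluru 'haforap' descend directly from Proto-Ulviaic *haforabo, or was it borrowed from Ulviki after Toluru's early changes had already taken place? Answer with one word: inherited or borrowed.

inherited

If inherited, *haforabo would pass through all of Toluru's changes:
Toluru: *haforabo
  haforabo → haforab   [apocope]
  haforab → haforap   [final devoicing]
  haforap (rule 3 does not apply)
  haforap (rule 4 does not apply)
  giving Toluru haforap.
If borrowed from Ulviki 'aforabo' after the early changes, it would undergo only the recent ones:
  rule 3 (rhotacism): no change (aforabo)
  rule 4 (glide loss): no change (aforabo)
  ⇒ as a loan: aforabo
Toluru 'haforap' matches the inherited outcome exactly, so it is an inherited cognate, not a loan.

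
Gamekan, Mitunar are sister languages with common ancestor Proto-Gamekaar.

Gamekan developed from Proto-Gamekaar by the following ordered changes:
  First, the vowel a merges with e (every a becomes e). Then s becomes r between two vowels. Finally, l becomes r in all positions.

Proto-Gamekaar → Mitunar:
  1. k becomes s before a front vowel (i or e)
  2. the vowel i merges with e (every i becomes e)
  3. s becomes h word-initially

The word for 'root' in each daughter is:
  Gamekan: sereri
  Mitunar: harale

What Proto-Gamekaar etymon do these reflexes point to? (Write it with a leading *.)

*sarali

Position 4: Gamekan has e, Mitunar has a. Mitunar preserves a here (none of its changes turn any other segment into a), so the proto-segment is *a.
Position 6: Gamekan has i, Mitunar has e. Gamekan preserves i here (none of its changes turn any other segment into i), so the proto-segment is *i.
Position 1: Gamekan has s, Mitunar has h. Gamekan preserves s here (none of its changes turn any other segment into s), so the proto-segment is *s.
Continuing position by position gives *sarali; check it forward:
Gamekan: start from *sarali.
  rule 1 (vowel merger): sarali → sereli
  rule 2: no change — sereli
  rule 3 (unconditioned shift): sereli → sereri
  ⇒ Gamekan sereri
Mitunar: *sarali
  sarali (rule 1 does not apply)
  sarali → sarale   [vowel merger]
  sarale → harale   [debuccalisation]
  giving Mitunar harale.
No other proto-form is consistent with every reflex, so the reconstruction is *sarali.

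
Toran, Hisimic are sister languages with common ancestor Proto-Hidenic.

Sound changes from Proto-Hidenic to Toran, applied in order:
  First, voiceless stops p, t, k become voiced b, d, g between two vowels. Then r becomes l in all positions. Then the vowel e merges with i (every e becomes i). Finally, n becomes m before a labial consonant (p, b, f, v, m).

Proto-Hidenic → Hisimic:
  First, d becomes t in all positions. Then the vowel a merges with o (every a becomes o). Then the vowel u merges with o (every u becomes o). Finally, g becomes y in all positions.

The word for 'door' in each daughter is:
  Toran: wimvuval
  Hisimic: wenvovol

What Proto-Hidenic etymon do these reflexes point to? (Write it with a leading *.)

Position 3: Toran has m, Hisimic has n. Hisimic preserves n here (none of its changes turn any other segment into n), so the proto-segment is *n.
Position 2: Toran has i, Hisimic has e. Hisimic preserves e here (none of its changes turn any other segment into e), so the proto-segment is *e.
Continuing position by position gives *wenvuval; check it forward:
Toran: start from *wenvuval.
  rule 1: no change — wenvuval
  rule 2: no change — wenvuval
  rule 3 (vowel merger): wenvuval → winvuval
  rule 4 (nasal place assimilation): winvuval → wimvuval
  ⇒ Toran wimvuval
Hisimic: *wenvuval
  wenvuval (rule 1 does not apply)
  wenvuval → wenvuvol   [vowel merger]
  wenvuvol → wenvovol   [vowel merger]
  wenvovol (rule 4 does not apply)
  giving Hisimic wenvovol.
*wenvuval is the unique common source.

*wenvuval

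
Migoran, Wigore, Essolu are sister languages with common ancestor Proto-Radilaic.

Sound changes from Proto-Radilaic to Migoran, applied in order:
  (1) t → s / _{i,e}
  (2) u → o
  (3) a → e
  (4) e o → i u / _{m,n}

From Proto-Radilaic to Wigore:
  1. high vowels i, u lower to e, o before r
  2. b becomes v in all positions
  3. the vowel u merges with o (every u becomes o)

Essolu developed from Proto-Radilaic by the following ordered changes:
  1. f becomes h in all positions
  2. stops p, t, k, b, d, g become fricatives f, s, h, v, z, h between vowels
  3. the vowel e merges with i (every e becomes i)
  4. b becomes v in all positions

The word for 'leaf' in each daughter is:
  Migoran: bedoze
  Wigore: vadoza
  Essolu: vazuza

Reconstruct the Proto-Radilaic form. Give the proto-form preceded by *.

Position 4: Migoran has o, Wigore has o, Essolu has u. Essolu preserves u here (none of its changes turn any other segment into u), so the proto-segment is *u.
Position 3: Migoran has d, Wigore has d, Essolu has z. Migoran preserves d here (none of its changes turn any other segment into d), so the proto-segment is *d.
Position 2: Migoran has e, Wigore has a, Essolu has a. Wigore preserves a here (none of its changes turn any other segment into a), so the proto-segment is *a.
This points to *baduza. Verify forward in each daughter:
Migoran: start from *baduza.
  rule 1: no change — baduza
  rule 2 (vowel merger): baduza → badoza
  rule 3 (vowel merger): badoza → bedoze
  rule 4: no change — bedoze
  ⇒ Migoran bedoze
Wigore: *baduza
  baduza (rule 1 does not apply)
  baduza → vaduza   [unconditioned shift]
  vaduza → vadoza   [vowel merger]
  giving Wigore vadoza.
Essolu: *baduza > bazuza > vazuza  (by intervocalic lenition, unconditioned shift)
Only *baduza yields all of Migoran bedoze, Wigore vadoza, Essolu vazuza.

*baduza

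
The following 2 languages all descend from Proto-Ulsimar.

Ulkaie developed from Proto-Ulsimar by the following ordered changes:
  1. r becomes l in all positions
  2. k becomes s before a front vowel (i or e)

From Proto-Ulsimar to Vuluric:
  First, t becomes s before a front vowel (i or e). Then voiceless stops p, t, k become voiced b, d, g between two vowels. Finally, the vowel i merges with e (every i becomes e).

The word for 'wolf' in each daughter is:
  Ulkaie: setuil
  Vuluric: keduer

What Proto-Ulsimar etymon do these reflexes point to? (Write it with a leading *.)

Position 3: Ulkaie has t, Vuluric has d. Ulkaie preserves t here (none of its changes turn any other segment into t), so the proto-segment is *t.
Position 1: Ulkaie has s, Vuluric has k. Vuluric preserves k here (none of its changes turn any other segment into k), so the proto-segment is *k.
Continuing position by position gives *ketuir; check it forward:
Ulkaie: start from *ketuir.
  rule 1 (unconditioned shift): ketuir → ketuil
  rule 2 (palatalisation): ketuil → setuil
  ⇒ Ulkaie setuil
Vuluric: *ketuir > keduir > keduer  (by intervocalic voicing, vowel merger)
*ketuir is the unique common source.

*ketuir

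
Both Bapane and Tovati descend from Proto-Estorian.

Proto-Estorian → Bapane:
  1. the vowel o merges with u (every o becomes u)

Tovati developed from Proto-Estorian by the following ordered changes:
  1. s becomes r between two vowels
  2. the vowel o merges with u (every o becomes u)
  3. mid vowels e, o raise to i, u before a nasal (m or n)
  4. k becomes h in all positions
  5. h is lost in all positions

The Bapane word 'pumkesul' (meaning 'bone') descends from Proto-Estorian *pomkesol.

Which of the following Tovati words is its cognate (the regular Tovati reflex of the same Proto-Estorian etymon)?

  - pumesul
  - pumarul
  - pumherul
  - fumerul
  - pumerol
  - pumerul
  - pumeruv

Tovati: start from *pomkesol.
  rule 1 (rhotacism): pomkesol → pomkerol
  rule 2 (vowel merger): pomkerol → pumkerul
  rule 3: no change — pumkerul
  rule 4 (unconditioned shift): pumkerul → pumherul
  rule 5 (h-loss): pumherul → pumerul
  ⇒ Tovati pumerul
The other candidates each miss or misapply at least one Tovati change.

pumerul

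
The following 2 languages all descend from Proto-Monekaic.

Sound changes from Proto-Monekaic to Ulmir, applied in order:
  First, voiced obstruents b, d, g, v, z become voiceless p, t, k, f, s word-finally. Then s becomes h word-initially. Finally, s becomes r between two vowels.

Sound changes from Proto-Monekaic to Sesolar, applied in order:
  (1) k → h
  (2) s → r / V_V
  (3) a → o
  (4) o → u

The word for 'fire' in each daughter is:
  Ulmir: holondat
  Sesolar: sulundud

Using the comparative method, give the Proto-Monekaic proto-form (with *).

*solondad

Position 2: Ulmir has o, Sesolar has u. Ulmir preserves o here (none of its changes turn any other segment into o), so the proto-segment is *o.
Position 7: Ulmir has a, Sesolar has u. Ulmir preserves a here (none of its changes turn any other segment into a), so the proto-segment is *a.
Position 4: Ulmir has o, Sesolar has u. Ulmir preserves o here (none of its changes turn any other segment into o), so the proto-segment is *o.
Continuing position by position gives *solondad; check it forward:
Ulmir: *solondad > solondat > holondat  (by final devoicing, debuccalisation)
Sesolar: *solondad > solondod > sulundud  (by vowel merger, vowel merger)
No other proto-form is consistent with every reflex, so the reconstruction is *solondad.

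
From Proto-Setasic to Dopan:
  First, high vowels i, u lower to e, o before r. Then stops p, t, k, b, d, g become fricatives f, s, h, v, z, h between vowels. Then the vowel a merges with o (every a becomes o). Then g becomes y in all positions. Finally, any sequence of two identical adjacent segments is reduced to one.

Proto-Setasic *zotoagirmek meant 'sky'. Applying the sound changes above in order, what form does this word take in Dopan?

zosohermek

Dopan: *zotoagirmek > zotoagermek > zosoahermek > zosoohermek > zosohermek  (by pre-rhotic lowering, intervocalic lenition, vowel merger, degemination)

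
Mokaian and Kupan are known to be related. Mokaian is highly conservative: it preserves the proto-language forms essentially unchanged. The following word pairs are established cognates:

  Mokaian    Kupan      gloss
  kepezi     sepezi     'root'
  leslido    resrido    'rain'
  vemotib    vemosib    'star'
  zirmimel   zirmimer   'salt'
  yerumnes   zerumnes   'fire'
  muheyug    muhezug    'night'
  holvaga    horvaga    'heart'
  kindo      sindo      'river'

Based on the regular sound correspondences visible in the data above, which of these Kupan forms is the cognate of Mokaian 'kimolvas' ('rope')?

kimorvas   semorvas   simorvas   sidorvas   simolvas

simorvas

kindo ~ sindo — Mokaian k corresponds to Kupan s word-initially before a front vowel.
holvaga ~ horvaga — Mokaian l corresponds to Kupan r after a vowel, before a labial obstruent.
Applying these to Mokaian 'kimolvas':
  kimolvas → simolvas   (k→s word-initially before a front vowel)
  simolvas → simorvas   (l→r after a vowel, before a labial obstruent)
So the Kupan cognate is 'simorvas'.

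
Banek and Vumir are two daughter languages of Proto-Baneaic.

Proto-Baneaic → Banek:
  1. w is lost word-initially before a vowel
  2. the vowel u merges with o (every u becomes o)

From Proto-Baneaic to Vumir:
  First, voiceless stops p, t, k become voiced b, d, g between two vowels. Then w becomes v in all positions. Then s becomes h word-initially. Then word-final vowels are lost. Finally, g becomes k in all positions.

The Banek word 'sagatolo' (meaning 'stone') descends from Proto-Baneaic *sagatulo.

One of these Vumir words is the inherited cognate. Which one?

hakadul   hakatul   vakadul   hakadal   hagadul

hakadul

Vumir: start from *sagatulo.
  rule 1 (intervocalic voicing): sagatulo → sagadulo
  rule 2: no change — sagadulo
  rule 3 (debuccalisation): sagadulo → hagadulo
  rule 4 (apocope): hagadulo → hagadul
  rule 5 (unconditioned shift): hagadul → hakadul
  ⇒ Vumir hakadul
The other candidates each miss or misapply at least one Vumir change.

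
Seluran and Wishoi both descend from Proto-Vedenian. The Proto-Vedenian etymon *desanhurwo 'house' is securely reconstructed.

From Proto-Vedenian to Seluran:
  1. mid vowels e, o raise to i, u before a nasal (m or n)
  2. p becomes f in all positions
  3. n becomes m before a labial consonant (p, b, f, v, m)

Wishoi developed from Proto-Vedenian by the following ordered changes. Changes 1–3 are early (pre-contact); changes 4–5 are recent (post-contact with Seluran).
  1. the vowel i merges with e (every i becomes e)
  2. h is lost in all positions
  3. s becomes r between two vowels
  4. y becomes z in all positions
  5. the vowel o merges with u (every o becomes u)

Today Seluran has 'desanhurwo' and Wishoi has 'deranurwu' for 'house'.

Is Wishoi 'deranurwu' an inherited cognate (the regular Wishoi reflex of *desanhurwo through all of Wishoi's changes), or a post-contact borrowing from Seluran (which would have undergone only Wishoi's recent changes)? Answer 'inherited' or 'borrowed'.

If inherited, *desanhurwo would pass through all of Wishoi's changes:
Wishoi: *desanhurwo
  desanhurwo (rule 1 does not apply)
  desanhurwo → desanurwo   [h-loss]
  desanurwo → deranurwo   [rhotacism]
  deranurwo (rule 4 does not apply)
  deranurwo → deranurwu   [vowel merger]
  giving Wishoi deranurwu.
If borrowed from Seluran 'desanhurwo' after the early changes, it would undergo only the recent ones:
  rule 4 (unconditioned shift): no change (desanhurwo)
  rule 5 (vowel merger): desanhurwo → desanhurwu
  ⇒ as a loan: desanhurwu
Wishoi 'deranurwu' matches the inherited outcome exactly, so it is an inherited cognate, not a loan.

inherited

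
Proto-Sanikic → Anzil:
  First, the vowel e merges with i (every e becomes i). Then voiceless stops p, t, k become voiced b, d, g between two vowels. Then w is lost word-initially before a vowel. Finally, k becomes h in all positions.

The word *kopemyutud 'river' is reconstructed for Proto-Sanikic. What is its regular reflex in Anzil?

Anzil: start from *kopemyutud.
  rule 1 (vowel merger): kopemyutud → kopimyutud
  rule 2 (intervocalic voicing): kopimyutud → kobimyudud
  rule 3: no change — kobimyudud
  rule 4 (unconditioned shift): kobimyudud → hobimyudud
  ⇒ Anzil hobimyudud

hobimyudud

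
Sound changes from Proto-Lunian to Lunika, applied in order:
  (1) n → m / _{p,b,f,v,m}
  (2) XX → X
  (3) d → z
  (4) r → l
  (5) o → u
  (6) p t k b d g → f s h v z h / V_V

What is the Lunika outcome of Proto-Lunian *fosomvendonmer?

Lunika: *fosomvendonmer
  fosomvendonmer → fosomvendommer   [nasal place assimilation]
  fosomvendommer → fosomvendomer   [degemination]
  fosomvendomer → fosomvenzomer   [unconditioned shift]
  fosomvenzomer → fosomvenzomel   [unconditioned shift]
  fosomvenzomel → fusumvenzumel   [vowel merger]
  fusumvenzumel (rule 6 does not apply)
  giving Lunika fusumvenzumel.

fusumvenzumel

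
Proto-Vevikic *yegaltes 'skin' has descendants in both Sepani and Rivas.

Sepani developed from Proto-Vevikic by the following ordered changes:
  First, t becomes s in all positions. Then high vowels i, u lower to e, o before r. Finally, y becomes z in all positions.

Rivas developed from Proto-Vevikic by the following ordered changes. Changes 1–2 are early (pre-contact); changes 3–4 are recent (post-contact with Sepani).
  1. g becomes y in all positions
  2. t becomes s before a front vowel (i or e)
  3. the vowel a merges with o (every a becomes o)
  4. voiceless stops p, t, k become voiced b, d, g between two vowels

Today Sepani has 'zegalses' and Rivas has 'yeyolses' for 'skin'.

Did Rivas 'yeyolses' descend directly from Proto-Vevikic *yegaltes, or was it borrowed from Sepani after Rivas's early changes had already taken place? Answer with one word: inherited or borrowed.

If inherited, *yegaltes would pass through all of Rivas's changes:
Rivas: *yegaltes > yeyaltes > yeyalses > yeyolses  (by unconditioned shift, palatalisation, vowel merger)
If borrowed from Sepani 'zegalses' after the early changes, it would undergo only the recent ones:
  rule 3 (vowel merger): zegalses → zegolses
  rule 4 (intervocalic voicing): no change (zegolses)
  ⇒ as a loan: zegolses
Rivas 'yeyolses' matches the inherited outcome exactly, so it is an inherited cognate, not a loan.

inherited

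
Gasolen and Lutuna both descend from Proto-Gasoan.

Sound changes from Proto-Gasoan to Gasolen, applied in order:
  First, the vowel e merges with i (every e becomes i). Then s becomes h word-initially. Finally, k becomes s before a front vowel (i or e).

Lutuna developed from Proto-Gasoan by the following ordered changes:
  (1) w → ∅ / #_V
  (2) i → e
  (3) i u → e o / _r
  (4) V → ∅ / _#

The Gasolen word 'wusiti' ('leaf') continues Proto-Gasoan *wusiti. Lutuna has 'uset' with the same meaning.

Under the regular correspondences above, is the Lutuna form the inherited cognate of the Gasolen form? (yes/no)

yes

Derive the expected Lutuna reflex of *wusiti:
Lutuna: *wusiti > usiti > usete > uset  (by glide loss, vowel merger, apocope)
Lutuna 'uset' matches the regular reflex exactly, so the pair is cognate.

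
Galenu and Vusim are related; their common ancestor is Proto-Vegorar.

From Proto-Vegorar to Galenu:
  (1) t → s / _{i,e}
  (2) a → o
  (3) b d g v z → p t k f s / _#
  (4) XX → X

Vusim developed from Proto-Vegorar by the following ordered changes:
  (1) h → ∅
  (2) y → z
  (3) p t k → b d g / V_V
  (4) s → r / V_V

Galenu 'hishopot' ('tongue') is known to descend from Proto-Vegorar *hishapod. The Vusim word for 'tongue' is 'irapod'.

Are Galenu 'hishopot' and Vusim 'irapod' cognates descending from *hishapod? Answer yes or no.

Derive the expected Vusim reflex of *hishapod:
Vusim: start from *hishapod.
  rule 1 (h-loss): hishapod → isapod
  rule 2: no change — isapod
  rule 3 (intervocalic voicing): isapod → isabod
  rule 4 (rhotacism): isabod → irabod
  ⇒ Vusim irabod
The regular Vusim reflex would be 'irabod', but the attested form is 'irapod'. The correspondence is irregular, so they are not cognates (the Vusim form has a different source).

no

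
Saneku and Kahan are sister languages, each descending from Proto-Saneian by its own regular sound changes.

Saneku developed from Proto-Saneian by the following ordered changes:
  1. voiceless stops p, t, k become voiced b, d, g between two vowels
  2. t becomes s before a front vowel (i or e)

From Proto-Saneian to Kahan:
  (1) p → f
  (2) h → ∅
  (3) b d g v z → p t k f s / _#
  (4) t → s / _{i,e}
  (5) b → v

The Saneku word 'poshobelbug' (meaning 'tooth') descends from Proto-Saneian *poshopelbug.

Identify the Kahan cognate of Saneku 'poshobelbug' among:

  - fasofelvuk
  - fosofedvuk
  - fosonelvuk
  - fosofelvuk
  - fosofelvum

fosofelvuk

Kahan: *poshopelbug
  poshopelbug → foshofelbug   [unconditioned shift]
  foshofelbug → fosofelbug   [h-loss]
  fosofelbug → fosofelbuk   [final devoicing]
  fosofelbuk (rule 4 does not apply)
  fosofelbuk → fosofelvuk   [unconditioned shift]
  giving Kahan fosofelvuk.
Only 'fosofelvuk' matches the regular Kahan development of *poshopelbug.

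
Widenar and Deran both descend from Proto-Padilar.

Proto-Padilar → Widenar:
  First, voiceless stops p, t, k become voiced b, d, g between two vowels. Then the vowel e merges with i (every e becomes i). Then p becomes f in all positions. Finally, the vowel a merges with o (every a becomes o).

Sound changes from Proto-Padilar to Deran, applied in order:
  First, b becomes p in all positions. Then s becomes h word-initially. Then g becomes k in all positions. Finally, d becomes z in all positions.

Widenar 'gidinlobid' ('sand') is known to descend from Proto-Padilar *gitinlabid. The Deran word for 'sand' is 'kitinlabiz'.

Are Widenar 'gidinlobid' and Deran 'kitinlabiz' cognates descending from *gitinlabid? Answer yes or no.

Derive the expected Deran reflex of *gitinlabid:
Deran: *gitinlabid > gitinlapid > kitinlapid > kitinlapiz  (by unconditioned shift, unconditioned shift, unconditioned shift)
The regular Deran reflex would be 'kitinlapiz', but the attested form is 'kitinlabiz'. The correspondence is irregular, so they are not cognates (the Deran form has a different source).

no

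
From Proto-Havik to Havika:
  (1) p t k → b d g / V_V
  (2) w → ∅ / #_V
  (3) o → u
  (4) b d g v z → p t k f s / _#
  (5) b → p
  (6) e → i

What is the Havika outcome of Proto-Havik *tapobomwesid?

tapupumwisit

Havika: *tapobomwesid
  tapobomwesid → tabobomwesid   [intervocalic voicing]
  tabobomwesid (rule 2 does not apply)
  tabobomwesid → tabubumwesid   [vowel merger]
  tabubumwesid → tabubumwesit   [final devoicing]
  tabubumwesit → tapupumwesit   [unconditioned shift]
  tapupumwesit → tapupumwisit   [vowel merger]
  giving Havika tapupumwisit.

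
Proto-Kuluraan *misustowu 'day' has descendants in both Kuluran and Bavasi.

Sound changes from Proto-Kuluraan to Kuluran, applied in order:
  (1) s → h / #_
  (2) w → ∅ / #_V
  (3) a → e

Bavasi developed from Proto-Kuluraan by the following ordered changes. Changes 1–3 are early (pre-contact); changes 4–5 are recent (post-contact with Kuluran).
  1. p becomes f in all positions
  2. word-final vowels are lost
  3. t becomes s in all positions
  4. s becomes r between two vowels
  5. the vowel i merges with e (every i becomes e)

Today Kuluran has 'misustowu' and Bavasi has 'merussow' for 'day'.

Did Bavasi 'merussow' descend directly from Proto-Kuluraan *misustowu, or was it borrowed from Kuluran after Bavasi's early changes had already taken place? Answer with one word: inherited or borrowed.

inherited

If inherited, *misustowu would pass through all of Bavasi's changes:
Bavasi: start from *misustowu.
  rule 1: no change — misustowu
  rule 2 (apocope): misustowu → misustow
  rule 3 (unconditioned shift): misustow → misussow
  rule 4 (rhotacism): misussow → mirussow
  rule 5 (vowel merger): mirussow → merussow
  ⇒ Bavasi merussow
If borrowed from Kuluran 'misustowu' after the early changes, it would undergo only the recent ones:
  rule 4 (rhotacism): misustowu → mirustowu
  rule 5 (vowel merger): mirustowu → merustowu
  ⇒ as a loan: merustowu
Bavasi 'merussow' matches the inherited outcome exactly, so it is an inherited cognate, not a loan.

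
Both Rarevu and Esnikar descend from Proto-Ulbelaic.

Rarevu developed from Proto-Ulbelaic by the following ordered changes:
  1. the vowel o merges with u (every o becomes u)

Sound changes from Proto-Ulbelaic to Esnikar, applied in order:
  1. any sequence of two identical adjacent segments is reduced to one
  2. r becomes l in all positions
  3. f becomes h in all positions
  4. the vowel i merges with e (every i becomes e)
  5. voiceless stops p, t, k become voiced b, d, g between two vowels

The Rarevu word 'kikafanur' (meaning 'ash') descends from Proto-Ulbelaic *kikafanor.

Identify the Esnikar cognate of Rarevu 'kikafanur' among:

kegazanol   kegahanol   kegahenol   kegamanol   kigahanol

Esnikar: start from *kikafanor.
  rule 1: no change — kikafanor
  rule 2 (unconditioned shift): kikafanor → kikafanol
  rule 3 (unconditioned shift): kikafanol → kikahanol
  rule 4 (vowel merger): kikahanol → kekahanol
  rule 5 (intervocalic voicing): kekahanol → kegahanol
  ⇒ Esnikar kegahanol

kegahanol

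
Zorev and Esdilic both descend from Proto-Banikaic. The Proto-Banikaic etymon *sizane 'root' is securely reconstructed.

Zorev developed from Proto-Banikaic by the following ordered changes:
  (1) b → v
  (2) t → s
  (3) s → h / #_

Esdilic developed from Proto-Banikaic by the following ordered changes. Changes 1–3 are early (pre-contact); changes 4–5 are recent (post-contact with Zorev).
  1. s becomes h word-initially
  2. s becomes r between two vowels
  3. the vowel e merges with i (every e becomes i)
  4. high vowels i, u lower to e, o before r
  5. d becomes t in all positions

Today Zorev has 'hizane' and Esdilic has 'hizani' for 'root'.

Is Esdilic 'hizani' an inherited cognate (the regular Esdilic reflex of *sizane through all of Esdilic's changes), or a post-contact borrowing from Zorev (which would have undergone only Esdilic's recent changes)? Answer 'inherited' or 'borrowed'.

inherited

If inherited, *sizane would pass through all of Esdilic's changes:
Esdilic: *sizane > hizane > hizani  (by debuccalisation, vowel merger)
If borrowed from Zorev 'hizane' after the early changes, it would undergo only the recent ones:
  rule 4 (pre-rhotic lowering): no change (hizane)
  rule 5 (unconditioned shift): no change (hizane)
  ⇒ as a loan: hizane
Esdilic 'hizani' matches the inherited outcome exactly, so it is an inherited cognate, not a loan.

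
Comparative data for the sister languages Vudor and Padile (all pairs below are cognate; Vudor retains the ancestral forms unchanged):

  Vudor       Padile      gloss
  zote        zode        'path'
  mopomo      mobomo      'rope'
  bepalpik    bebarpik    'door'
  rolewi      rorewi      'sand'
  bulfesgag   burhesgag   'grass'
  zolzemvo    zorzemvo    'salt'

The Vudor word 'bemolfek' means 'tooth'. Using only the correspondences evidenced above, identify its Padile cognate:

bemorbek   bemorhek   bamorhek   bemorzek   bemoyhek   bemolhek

bulfesgag ~ burhesgag — Vudor l corresponds to Padile r after a vowel, before a labial obstruent.
bulfesgag ~ burhesgag — Vudor f corresponds to Padile h after a consonant, before a front vowel.
Applying these to Vudor 'bemolfek':
  bemolfek → bemorfek   (l→r after a vowel, before a labial obstruent)
  bemorfek → bemorhek   (f→h after a consonant, before a front vowel)
So the Padile cognate is 'bemorhek'.

bemorhek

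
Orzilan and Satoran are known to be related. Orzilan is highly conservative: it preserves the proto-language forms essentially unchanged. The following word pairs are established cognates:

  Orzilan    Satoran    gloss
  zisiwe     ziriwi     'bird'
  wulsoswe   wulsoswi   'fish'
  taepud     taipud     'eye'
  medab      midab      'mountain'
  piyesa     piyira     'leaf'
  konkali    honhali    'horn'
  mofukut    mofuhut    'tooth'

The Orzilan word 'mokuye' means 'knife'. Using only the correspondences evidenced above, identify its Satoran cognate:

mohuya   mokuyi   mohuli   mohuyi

mohuyi

mofukut ~ mofuhut — Orzilan k corresponds to Satoran h between vowels (before a back vowel).
zisiwe ~ ziriwi, wulsoswe ~ wulsoswi — Orzilan e corresponds to Satoran i word-finally.
Applying these to Orzilan 'mokuye':
  mokuye → mohuye   (k→h between vowels (before a back vowel))
  mohuye → mohuyi   (e→i word-finally)
So the Satoran cognate is 'mohuyi'.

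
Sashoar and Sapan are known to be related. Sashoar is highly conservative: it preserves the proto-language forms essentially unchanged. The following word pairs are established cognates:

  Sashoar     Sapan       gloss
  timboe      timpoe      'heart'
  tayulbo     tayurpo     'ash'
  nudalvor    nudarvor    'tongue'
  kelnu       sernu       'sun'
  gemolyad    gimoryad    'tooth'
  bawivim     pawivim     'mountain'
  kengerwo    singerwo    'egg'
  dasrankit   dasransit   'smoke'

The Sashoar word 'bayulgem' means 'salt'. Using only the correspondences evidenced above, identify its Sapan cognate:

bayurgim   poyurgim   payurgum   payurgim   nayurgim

bawivim ~ pawivim — Sashoar b corresponds to Sapan p word-initially before a back vowel.
gemolyad ~ gimoryad — Sashoar l corresponds to Sapan r after a vowel, before a consonant other than r, m, n, p, b, f, v.
gemolyad ~ gimoryad — Sashoar e corresponds to Sapan i after a consonant, before a nasal.
Applying these to Sashoar 'bayulgem':
  bayulgem → payulgem   (b→p word-initially before a back vowel)
  payulgem → payurgem   (l→r after a vowel, before a consonant other than r, m, n, p, b, f, v)
  payurgem → payurgim   (e→i after a consonant, before a nasal)
So the Sapan cognate is 'payurgim'.

payurgim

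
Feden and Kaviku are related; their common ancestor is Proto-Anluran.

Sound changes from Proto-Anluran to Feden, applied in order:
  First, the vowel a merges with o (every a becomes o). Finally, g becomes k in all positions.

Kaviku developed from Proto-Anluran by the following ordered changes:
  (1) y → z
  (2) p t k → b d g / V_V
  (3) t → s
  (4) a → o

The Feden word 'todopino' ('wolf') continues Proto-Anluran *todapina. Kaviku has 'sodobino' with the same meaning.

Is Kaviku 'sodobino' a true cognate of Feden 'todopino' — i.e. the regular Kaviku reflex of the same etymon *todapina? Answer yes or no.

Derive the expected Kaviku reflex of *todapina:
Kaviku: *todapina > todabina > sodabina > sodobino  (by intervocalic voicing, unconditioned shift, vowel merger)
Kaviku 'sodobino' matches the regular reflex exactly, so the pair is cognate.

yes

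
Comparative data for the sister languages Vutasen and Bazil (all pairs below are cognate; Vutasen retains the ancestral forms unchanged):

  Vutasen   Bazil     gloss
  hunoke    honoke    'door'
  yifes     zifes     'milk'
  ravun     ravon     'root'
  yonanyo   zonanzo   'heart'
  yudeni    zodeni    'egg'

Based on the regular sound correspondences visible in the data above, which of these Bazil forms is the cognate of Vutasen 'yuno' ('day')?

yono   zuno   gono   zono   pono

yudeni ~ zodeni — Vutasen y corresponds to Bazil z word-initially before a back vowel.
hunoke ~ honoke, ravun ~ ravon — Vutasen u corresponds to Bazil o after a consonant, before a nasal.
Applying these to Vutasen 'yuno':
  yuno → zuno   (y→z word-initially before a back vowel)
  zuno → zono   (u→o after a consonant, before a nasal)
So the Bazil cognate is 'zono'.

zono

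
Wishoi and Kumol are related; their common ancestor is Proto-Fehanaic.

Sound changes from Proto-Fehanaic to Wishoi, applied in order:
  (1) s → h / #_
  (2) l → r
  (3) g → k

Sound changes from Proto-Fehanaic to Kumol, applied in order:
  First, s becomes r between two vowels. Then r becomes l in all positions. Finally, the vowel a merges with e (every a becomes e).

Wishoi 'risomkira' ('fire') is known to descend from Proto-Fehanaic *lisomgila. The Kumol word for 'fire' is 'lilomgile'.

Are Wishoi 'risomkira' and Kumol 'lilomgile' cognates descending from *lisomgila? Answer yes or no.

Derive the expected Kumol reflex of *lisomgila:
Kumol: *lisomgila
  lisomgila → liromgila   [rhotacism]
  liromgila → lilomgila   [unconditioned shift]
  lilomgila → lilomgile   [vowel merger]
  giving Kumol lilomgile.
Kumol 'lilomgile' matches the regular reflex exactly, so the pair is cognate.

yes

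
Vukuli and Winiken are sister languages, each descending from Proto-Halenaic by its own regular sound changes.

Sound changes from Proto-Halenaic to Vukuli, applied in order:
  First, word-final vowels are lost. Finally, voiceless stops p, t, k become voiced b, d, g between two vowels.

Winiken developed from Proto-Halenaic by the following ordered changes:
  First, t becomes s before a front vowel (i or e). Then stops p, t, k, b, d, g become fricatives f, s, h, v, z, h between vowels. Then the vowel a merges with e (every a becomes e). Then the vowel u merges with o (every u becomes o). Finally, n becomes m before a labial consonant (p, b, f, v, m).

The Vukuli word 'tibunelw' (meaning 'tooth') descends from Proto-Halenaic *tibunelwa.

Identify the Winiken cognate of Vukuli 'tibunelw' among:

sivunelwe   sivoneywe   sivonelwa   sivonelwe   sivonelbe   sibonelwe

sivonelwe

Winiken: *tibunelwa > sibunelwa > sivunelwa > sivunelwe > sivonelwe  (by palatalisation, intervocalic lenition, vowel merger, vowel merger)
The other candidates each miss or misapply at least one Winiken change.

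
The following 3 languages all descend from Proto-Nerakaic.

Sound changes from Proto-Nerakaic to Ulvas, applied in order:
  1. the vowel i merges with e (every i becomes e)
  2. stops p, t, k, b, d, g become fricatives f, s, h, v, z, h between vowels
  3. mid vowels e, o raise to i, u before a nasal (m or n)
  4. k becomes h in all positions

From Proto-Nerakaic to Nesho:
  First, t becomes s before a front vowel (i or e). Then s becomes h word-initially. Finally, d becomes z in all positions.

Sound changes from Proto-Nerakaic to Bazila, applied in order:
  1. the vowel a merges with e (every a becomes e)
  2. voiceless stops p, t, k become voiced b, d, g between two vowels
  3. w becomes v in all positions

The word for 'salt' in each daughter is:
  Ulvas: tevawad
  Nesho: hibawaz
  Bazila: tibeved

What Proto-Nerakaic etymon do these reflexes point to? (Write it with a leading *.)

Position 1: Ulvas has t, Nesho has h, Bazila has t. Ulvas preserves t here (none of its changes turn any other segment into t), so the proto-segment is *t.
Position 2: Ulvas has e, Nesho has i, Bazila has i. Nesho preserves i here (none of its changes turn any other segment into i), so the proto-segment is *i.
Continuing position by position gives *tibawad; check it forward:
Ulvas: *tibawad
  tibawad → tebawad   [vowel merger]
  tebawad → tevawad   [intervocalic lenition]
  tevawad (rule 3 does not apply)
  tevawad (rule 4 does not apply)
  giving Ulvas tevawad.
Nesho: start from *tibawad.
  rule 1 (palatalisation): tibawad → sibawad
  rule 2 (debuccalisation): sibawad → hibawad
  rule 3 (unconditioned shift): hibawad → hibawaz
  ⇒ Nesho hibawaz
Bazila: *tibawad > tibewed > tibeved  (by vowel merger, unconditioned shift)
Only *tibawad yields all of Ulvas tevawad, Nesho hibawaz, Bazila tibeved.

*tibawad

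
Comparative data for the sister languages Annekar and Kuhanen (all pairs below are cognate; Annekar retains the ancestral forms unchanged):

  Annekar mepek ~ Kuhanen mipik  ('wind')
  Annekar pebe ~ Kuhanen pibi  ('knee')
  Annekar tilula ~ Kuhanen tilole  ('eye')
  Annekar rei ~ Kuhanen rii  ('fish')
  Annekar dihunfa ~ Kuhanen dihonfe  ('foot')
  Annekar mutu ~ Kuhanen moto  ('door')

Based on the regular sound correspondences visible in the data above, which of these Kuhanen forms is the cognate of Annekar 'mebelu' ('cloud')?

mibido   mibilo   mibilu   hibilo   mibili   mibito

pebe ~ pibi — Annekar e corresponds to Kuhanen i after a consonant, before a labial obstruent.
mepek ~ mipik — Annekar e corresponds to Kuhanen i after a consonant, before a consonant other than r, m, n, p, b, f, v.
mutu ~ moto — Annekar u corresponds to Kuhanen o word-finally.
Applying these to Annekar 'mebelu':
  mebelu → mibelu   (e→i after a consonant, before a labial obstruent)
  mibelu → mibilu   (e→i after a consonant, before a consonant other than r, m, n, p, b, f, v)
  mibilu → mibilo   (u→o word-finally)
So the Kuhanen cognate is 'mibilo'.

mibilo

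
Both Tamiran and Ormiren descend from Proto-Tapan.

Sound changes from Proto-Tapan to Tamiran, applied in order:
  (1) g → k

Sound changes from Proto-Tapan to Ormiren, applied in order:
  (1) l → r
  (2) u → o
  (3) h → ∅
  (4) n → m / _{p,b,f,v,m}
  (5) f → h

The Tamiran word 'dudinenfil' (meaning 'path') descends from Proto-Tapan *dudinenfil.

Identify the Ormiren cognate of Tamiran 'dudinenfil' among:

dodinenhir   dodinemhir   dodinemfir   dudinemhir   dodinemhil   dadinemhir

Ormiren: *dudinenfil > dudinenfir > dodinenfir > dodinemfir > dodinemhir  (by unconditioned shift, vowel merger, nasal place assimilation, unconditioned shift)

dodinemhir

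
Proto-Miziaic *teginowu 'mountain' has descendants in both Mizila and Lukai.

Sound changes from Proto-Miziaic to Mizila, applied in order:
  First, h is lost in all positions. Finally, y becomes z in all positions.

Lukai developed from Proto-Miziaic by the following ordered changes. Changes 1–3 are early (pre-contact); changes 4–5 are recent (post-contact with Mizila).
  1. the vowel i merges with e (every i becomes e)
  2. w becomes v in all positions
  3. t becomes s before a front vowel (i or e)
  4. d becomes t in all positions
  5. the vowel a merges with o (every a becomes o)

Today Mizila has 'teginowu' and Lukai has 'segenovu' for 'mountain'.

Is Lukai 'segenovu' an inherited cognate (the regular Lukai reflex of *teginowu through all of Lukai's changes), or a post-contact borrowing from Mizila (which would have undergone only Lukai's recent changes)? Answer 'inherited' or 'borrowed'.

If inherited, *teginowu would pass through all of Lukai's changes:
Lukai: start from *teginowu.
  rule 1 (vowel merger): teginowu → tegenowu
  rule 2 (unconditioned shift): tegenowu → tegenovu
  rule 3 (palatalisation): tegenovu → segenovu
  rule 4: no change — segenovu
  rule 5: no change — segenovu
  ⇒ Lukai segenovu
If borrowed from Mizila 'teginowu' after the early changes, it would undergo only the recent ones:
  rule 4 (unconditioned shift): no change (teginowu)
  rule 5 (vowel merger): no change (teginowu)
  ⇒ as a loan: teginowu
Lukai 'segenovu' matches the inherited outcome exactly, so it is an inherited cognate, not a loan.

inherited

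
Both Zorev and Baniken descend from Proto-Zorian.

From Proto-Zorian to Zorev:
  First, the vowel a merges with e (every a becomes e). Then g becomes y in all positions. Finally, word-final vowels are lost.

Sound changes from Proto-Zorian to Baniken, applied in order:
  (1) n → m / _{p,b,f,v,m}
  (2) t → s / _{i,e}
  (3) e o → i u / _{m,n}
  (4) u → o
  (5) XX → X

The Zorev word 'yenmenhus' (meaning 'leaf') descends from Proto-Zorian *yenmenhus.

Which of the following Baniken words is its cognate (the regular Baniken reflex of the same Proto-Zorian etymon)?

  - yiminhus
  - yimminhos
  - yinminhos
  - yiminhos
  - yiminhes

yiminhos

Baniken: *yenmenhus > yemmenhus > yimminhus > yimminhos > yiminhos  (by nasal place assimilation, pre-nasal raising, vowel merger, degemination)
Only 'yiminhos' matches the regular Baniken development of *yenmenhus.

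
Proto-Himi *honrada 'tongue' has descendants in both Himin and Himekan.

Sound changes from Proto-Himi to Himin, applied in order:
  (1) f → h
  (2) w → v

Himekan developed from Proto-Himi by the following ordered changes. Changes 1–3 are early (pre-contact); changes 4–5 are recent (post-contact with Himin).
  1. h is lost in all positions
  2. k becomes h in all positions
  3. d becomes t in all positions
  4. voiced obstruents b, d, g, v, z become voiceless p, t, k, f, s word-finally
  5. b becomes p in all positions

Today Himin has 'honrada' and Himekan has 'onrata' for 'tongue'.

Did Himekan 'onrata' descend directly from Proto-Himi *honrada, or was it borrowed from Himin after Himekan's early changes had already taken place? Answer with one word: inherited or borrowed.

inherited

If inherited, *honrada would pass through all of Himekan's changes:
Himekan: start from *honrada.
  rule 1 (h-loss): honrada → onrada
  rule 2: no change — onrada
  rule 3 (unconditioned shift): onrada → onrata
  rule 4: no change — onrata
  rule 5: no change — onrata
  ⇒ Himekan onrata
If borrowed from Himin 'honrada' after the early changes, it would undergo only the recent ones:
  rule 4 (final devoicing): no change (honrada)
  rule 5 (unconditioned shift): no change (honrada)
  ⇒ as a loan: honrada
Himekan 'onrata' matches the inherited outcome exactly, so it is an inherited cognate, not a loan.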